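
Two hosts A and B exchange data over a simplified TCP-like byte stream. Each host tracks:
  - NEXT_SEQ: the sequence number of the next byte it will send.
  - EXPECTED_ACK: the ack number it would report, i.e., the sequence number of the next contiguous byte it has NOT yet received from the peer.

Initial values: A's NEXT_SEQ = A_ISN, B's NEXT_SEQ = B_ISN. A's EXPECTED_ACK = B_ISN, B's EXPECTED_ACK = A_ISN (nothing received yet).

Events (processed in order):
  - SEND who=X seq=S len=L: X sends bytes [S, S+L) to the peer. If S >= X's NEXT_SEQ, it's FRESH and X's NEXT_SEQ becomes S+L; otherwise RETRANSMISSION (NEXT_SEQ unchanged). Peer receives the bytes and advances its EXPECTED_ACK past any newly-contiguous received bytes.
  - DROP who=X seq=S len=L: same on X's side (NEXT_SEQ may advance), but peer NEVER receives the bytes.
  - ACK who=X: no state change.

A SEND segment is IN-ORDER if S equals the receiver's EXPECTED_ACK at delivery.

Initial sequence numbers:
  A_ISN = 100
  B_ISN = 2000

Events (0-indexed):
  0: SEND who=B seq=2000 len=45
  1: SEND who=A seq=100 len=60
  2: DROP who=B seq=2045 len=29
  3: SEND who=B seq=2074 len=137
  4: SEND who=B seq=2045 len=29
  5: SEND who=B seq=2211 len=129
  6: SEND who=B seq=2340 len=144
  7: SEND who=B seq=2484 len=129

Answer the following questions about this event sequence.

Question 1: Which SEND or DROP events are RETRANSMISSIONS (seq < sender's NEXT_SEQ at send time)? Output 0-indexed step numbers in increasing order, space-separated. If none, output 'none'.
Step 0: SEND seq=2000 -> fresh
Step 1: SEND seq=100 -> fresh
Step 2: DROP seq=2045 -> fresh
Step 3: SEND seq=2074 -> fresh
Step 4: SEND seq=2045 -> retransmit
Step 5: SEND seq=2211 -> fresh
Step 6: SEND seq=2340 -> fresh
Step 7: SEND seq=2484 -> fresh

Answer: 4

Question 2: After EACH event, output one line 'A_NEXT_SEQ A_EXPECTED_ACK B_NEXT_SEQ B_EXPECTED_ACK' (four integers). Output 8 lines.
100 2045 2045 100
160 2045 2045 160
160 2045 2074 160
160 2045 2211 160
160 2211 2211 160
160 2340 2340 160
160 2484 2484 160
160 2613 2613 160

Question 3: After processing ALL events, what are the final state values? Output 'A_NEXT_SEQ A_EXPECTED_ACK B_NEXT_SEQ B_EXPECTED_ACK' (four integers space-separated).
Answer: 160 2613 2613 160

Derivation:
After event 0: A_seq=100 A_ack=2045 B_seq=2045 B_ack=100
After event 1: A_seq=160 A_ack=2045 B_seq=2045 B_ack=160
After event 2: A_seq=160 A_ack=2045 B_seq=2074 B_ack=160
After event 3: A_seq=160 A_ack=2045 B_seq=2211 B_ack=160
After event 4: A_seq=160 A_ack=2211 B_seq=2211 B_ack=160
After event 5: A_seq=160 A_ack=2340 B_seq=2340 B_ack=160
After event 6: A_seq=160 A_ack=2484 B_seq=2484 B_ack=160
After event 7: A_seq=160 A_ack=2613 B_seq=2613 B_ack=160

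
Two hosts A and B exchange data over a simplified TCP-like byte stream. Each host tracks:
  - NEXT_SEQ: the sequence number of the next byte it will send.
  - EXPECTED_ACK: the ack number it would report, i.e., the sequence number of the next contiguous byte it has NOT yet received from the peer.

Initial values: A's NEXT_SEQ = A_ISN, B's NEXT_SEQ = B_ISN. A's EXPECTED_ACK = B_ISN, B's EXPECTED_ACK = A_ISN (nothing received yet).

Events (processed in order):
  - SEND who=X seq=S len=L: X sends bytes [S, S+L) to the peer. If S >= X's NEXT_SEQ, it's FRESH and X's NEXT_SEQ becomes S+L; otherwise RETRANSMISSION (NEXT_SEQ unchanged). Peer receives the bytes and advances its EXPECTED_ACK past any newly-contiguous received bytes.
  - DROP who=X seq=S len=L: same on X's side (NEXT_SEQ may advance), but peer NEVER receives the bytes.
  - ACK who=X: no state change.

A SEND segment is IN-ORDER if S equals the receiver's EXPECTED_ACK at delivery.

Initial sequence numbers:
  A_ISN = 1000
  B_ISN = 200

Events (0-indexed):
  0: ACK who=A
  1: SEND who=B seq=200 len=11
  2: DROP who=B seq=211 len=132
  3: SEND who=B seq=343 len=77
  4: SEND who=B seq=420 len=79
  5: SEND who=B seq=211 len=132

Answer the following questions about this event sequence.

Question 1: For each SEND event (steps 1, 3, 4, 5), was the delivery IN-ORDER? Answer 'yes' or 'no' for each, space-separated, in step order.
Step 1: SEND seq=200 -> in-order
Step 3: SEND seq=343 -> out-of-order
Step 4: SEND seq=420 -> out-of-order
Step 5: SEND seq=211 -> in-order

Answer: yes no no yes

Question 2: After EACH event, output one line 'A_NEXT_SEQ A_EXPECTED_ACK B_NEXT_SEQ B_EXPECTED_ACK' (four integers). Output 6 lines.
1000 200 200 1000
1000 211 211 1000
1000 211 343 1000
1000 211 420 1000
1000 211 499 1000
1000 499 499 1000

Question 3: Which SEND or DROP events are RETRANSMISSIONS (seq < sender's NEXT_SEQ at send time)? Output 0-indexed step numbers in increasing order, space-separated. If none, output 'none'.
Step 1: SEND seq=200 -> fresh
Step 2: DROP seq=211 -> fresh
Step 3: SEND seq=343 -> fresh
Step 4: SEND seq=420 -> fresh
Step 5: SEND seq=211 -> retransmit

Answer: 5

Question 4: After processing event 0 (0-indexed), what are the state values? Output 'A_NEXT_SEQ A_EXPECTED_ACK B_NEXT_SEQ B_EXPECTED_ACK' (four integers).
After event 0: A_seq=1000 A_ack=200 B_seq=200 B_ack=1000

1000 200 200 1000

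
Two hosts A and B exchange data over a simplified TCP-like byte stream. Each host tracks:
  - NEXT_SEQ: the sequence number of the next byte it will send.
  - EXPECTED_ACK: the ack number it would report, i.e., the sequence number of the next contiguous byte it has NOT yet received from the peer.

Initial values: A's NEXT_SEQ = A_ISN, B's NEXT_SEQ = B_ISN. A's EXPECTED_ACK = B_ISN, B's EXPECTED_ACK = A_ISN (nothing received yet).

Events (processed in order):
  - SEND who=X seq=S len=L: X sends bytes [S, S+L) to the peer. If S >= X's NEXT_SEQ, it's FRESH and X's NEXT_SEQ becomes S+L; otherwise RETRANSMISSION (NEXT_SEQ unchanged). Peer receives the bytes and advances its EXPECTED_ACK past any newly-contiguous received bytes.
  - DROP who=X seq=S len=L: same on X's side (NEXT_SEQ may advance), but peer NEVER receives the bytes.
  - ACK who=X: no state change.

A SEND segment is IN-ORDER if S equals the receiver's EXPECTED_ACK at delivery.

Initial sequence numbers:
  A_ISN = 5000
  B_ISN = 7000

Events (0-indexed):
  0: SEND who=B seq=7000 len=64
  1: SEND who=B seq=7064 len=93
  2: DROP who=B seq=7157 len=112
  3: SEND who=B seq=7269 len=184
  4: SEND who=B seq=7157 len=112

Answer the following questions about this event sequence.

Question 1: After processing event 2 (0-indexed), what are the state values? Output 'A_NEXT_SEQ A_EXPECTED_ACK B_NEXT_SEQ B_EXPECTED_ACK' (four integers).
After event 0: A_seq=5000 A_ack=7064 B_seq=7064 B_ack=5000
After event 1: A_seq=5000 A_ack=7157 B_seq=7157 B_ack=5000
After event 2: A_seq=5000 A_ack=7157 B_seq=7269 B_ack=5000

5000 7157 7269 5000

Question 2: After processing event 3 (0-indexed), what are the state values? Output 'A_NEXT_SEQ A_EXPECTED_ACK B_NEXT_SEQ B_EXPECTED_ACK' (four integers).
After event 0: A_seq=5000 A_ack=7064 B_seq=7064 B_ack=5000
After event 1: A_seq=5000 A_ack=7157 B_seq=7157 B_ack=5000
After event 2: A_seq=5000 A_ack=7157 B_seq=7269 B_ack=5000
After event 3: A_seq=5000 A_ack=7157 B_seq=7453 B_ack=5000

5000 7157 7453 5000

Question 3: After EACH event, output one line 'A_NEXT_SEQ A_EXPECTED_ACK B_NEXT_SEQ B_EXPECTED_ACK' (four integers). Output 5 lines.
5000 7064 7064 5000
5000 7157 7157 5000
5000 7157 7269 5000
5000 7157 7453 5000
5000 7453 7453 5000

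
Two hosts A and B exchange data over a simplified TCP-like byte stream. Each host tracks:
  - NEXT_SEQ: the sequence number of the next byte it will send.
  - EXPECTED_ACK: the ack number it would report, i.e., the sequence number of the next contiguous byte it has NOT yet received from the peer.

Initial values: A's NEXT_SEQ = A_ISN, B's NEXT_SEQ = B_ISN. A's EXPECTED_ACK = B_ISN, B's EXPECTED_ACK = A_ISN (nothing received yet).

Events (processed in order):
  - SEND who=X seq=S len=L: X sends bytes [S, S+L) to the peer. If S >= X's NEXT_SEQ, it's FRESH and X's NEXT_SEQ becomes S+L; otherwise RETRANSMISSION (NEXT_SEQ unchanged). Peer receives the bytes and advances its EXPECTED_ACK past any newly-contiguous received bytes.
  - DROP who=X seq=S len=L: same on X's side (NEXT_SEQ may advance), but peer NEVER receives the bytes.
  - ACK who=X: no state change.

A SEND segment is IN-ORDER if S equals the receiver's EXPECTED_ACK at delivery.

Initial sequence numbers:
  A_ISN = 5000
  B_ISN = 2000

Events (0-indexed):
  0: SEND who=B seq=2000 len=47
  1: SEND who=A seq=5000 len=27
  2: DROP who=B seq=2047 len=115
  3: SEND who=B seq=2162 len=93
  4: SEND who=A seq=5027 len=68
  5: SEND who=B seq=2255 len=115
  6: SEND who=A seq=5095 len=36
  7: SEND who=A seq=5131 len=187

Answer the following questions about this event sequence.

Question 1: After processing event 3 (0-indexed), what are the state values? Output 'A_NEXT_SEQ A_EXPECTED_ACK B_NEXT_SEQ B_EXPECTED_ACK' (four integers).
After event 0: A_seq=5000 A_ack=2047 B_seq=2047 B_ack=5000
After event 1: A_seq=5027 A_ack=2047 B_seq=2047 B_ack=5027
After event 2: A_seq=5027 A_ack=2047 B_seq=2162 B_ack=5027
After event 3: A_seq=5027 A_ack=2047 B_seq=2255 B_ack=5027

5027 2047 2255 5027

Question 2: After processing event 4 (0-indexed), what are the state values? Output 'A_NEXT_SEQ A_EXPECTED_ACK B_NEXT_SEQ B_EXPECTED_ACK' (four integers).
After event 0: A_seq=5000 A_ack=2047 B_seq=2047 B_ack=5000
After event 1: A_seq=5027 A_ack=2047 B_seq=2047 B_ack=5027
After event 2: A_seq=5027 A_ack=2047 B_seq=2162 B_ack=5027
After event 3: A_seq=5027 A_ack=2047 B_seq=2255 B_ack=5027
After event 4: A_seq=5095 A_ack=2047 B_seq=2255 B_ack=5095

5095 2047 2255 5095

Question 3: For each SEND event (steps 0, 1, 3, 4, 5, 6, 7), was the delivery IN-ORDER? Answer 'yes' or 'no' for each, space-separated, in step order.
Answer: yes yes no yes no yes yes

Derivation:
Step 0: SEND seq=2000 -> in-order
Step 1: SEND seq=5000 -> in-order
Step 3: SEND seq=2162 -> out-of-order
Step 4: SEND seq=5027 -> in-order
Step 5: SEND seq=2255 -> out-of-order
Step 6: SEND seq=5095 -> in-order
Step 7: SEND seq=5131 -> in-order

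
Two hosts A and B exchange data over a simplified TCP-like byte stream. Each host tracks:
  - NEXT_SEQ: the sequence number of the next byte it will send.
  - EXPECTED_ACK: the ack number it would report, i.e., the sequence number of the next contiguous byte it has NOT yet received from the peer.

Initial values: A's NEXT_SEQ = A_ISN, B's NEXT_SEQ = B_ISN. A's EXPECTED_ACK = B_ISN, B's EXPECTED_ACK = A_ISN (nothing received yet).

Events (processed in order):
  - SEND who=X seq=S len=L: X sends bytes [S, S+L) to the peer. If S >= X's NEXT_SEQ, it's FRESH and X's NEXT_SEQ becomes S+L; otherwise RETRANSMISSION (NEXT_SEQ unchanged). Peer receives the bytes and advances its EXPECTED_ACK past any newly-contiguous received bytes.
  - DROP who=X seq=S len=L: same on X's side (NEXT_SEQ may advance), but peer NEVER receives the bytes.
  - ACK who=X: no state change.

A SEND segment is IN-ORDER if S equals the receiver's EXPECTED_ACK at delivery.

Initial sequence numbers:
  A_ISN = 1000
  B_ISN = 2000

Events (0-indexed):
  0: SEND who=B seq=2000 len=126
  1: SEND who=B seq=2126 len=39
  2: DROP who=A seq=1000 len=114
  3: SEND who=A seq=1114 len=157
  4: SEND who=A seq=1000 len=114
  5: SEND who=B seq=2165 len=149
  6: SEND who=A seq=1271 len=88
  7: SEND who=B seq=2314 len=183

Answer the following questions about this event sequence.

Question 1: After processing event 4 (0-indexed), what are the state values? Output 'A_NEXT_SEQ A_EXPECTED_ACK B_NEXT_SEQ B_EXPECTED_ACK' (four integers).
After event 0: A_seq=1000 A_ack=2126 B_seq=2126 B_ack=1000
After event 1: A_seq=1000 A_ack=2165 B_seq=2165 B_ack=1000
After event 2: A_seq=1114 A_ack=2165 B_seq=2165 B_ack=1000
After event 3: A_seq=1271 A_ack=2165 B_seq=2165 B_ack=1000
After event 4: A_seq=1271 A_ack=2165 B_seq=2165 B_ack=1271

1271 2165 2165 1271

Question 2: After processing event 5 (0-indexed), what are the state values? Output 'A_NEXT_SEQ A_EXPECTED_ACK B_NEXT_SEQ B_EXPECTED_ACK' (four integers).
After event 0: A_seq=1000 A_ack=2126 B_seq=2126 B_ack=1000
After event 1: A_seq=1000 A_ack=2165 B_seq=2165 B_ack=1000
After event 2: A_seq=1114 A_ack=2165 B_seq=2165 B_ack=1000
After event 3: A_seq=1271 A_ack=2165 B_seq=2165 B_ack=1000
After event 4: A_seq=1271 A_ack=2165 B_seq=2165 B_ack=1271
After event 5: A_seq=1271 A_ack=2314 B_seq=2314 B_ack=1271

1271 2314 2314 1271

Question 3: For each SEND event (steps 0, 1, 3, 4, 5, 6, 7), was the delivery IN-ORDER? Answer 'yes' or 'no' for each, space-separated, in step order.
Step 0: SEND seq=2000 -> in-order
Step 1: SEND seq=2126 -> in-order
Step 3: SEND seq=1114 -> out-of-order
Step 4: SEND seq=1000 -> in-order
Step 5: SEND seq=2165 -> in-order
Step 6: SEND seq=1271 -> in-order
Step 7: SEND seq=2314 -> in-order

Answer: yes yes no yes yes yes yes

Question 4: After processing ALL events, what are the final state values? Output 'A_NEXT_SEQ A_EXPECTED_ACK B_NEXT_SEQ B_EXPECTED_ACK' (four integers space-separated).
After event 0: A_seq=1000 A_ack=2126 B_seq=2126 B_ack=1000
After event 1: A_seq=1000 A_ack=2165 B_seq=2165 B_ack=1000
After event 2: A_seq=1114 A_ack=2165 B_seq=2165 B_ack=1000
After event 3: A_seq=1271 A_ack=2165 B_seq=2165 B_ack=1000
After event 4: A_seq=1271 A_ack=2165 B_seq=2165 B_ack=1271
After event 5: A_seq=1271 A_ack=2314 B_seq=2314 B_ack=1271
After event 6: A_seq=1359 A_ack=2314 B_seq=2314 B_ack=1359
After event 7: A_seq=1359 A_ack=2497 B_seq=2497 B_ack=1359

Answer: 1359 2497 2497 1359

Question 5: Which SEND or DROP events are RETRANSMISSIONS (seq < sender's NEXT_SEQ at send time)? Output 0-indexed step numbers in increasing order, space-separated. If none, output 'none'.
Answer: 4

Derivation:
Step 0: SEND seq=2000 -> fresh
Step 1: SEND seq=2126 -> fresh
Step 2: DROP seq=1000 -> fresh
Step 3: SEND seq=1114 -> fresh
Step 4: SEND seq=1000 -> retransmit
Step 5: SEND seq=2165 -> fresh
Step 6: SEND seq=1271 -> fresh
Step 7: SEND seq=2314 -> fresh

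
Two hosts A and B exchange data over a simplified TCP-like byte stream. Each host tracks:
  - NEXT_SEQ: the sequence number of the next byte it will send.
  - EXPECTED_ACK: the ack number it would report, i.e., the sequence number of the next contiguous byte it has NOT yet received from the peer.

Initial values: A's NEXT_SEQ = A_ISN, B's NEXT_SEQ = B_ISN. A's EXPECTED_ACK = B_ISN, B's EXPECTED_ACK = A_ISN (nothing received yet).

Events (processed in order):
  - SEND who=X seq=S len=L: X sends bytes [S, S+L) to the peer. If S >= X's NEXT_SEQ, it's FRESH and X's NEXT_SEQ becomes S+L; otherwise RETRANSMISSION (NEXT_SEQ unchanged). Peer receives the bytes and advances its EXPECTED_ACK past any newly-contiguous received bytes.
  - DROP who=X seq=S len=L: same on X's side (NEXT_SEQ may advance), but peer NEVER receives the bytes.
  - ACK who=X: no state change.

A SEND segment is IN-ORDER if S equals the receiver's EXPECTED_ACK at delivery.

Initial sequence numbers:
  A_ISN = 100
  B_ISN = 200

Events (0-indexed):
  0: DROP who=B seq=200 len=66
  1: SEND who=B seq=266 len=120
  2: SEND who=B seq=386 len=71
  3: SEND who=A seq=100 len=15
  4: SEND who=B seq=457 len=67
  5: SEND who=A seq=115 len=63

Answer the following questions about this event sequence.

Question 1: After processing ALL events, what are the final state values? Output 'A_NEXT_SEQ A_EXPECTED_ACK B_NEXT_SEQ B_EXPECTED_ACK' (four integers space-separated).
Answer: 178 200 524 178

Derivation:
After event 0: A_seq=100 A_ack=200 B_seq=266 B_ack=100
After event 1: A_seq=100 A_ack=200 B_seq=386 B_ack=100
After event 2: A_seq=100 A_ack=200 B_seq=457 B_ack=100
After event 3: A_seq=115 A_ack=200 B_seq=457 B_ack=115
After event 4: A_seq=115 A_ack=200 B_seq=524 B_ack=115
After event 5: A_seq=178 A_ack=200 B_seq=524 B_ack=178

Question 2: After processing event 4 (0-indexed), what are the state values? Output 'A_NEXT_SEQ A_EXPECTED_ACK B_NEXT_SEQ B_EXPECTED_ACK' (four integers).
After event 0: A_seq=100 A_ack=200 B_seq=266 B_ack=100
After event 1: A_seq=100 A_ack=200 B_seq=386 B_ack=100
After event 2: A_seq=100 A_ack=200 B_seq=457 B_ack=100
After event 3: A_seq=115 A_ack=200 B_seq=457 B_ack=115
After event 4: A_seq=115 A_ack=200 B_seq=524 B_ack=115

115 200 524 115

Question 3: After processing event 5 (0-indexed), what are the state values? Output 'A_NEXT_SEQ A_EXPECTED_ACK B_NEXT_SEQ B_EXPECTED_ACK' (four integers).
After event 0: A_seq=100 A_ack=200 B_seq=266 B_ack=100
After event 1: A_seq=100 A_ack=200 B_seq=386 B_ack=100
After event 2: A_seq=100 A_ack=200 B_seq=457 B_ack=100
After event 3: A_seq=115 A_ack=200 B_seq=457 B_ack=115
After event 4: A_seq=115 A_ack=200 B_seq=524 B_ack=115
After event 5: A_seq=178 A_ack=200 B_seq=524 B_ack=178

178 200 524 178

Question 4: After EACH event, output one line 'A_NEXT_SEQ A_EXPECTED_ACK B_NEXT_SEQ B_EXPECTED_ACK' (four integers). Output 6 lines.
100 200 266 100
100 200 386 100
100 200 457 100
115 200 457 115
115 200 524 115
178 200 524 178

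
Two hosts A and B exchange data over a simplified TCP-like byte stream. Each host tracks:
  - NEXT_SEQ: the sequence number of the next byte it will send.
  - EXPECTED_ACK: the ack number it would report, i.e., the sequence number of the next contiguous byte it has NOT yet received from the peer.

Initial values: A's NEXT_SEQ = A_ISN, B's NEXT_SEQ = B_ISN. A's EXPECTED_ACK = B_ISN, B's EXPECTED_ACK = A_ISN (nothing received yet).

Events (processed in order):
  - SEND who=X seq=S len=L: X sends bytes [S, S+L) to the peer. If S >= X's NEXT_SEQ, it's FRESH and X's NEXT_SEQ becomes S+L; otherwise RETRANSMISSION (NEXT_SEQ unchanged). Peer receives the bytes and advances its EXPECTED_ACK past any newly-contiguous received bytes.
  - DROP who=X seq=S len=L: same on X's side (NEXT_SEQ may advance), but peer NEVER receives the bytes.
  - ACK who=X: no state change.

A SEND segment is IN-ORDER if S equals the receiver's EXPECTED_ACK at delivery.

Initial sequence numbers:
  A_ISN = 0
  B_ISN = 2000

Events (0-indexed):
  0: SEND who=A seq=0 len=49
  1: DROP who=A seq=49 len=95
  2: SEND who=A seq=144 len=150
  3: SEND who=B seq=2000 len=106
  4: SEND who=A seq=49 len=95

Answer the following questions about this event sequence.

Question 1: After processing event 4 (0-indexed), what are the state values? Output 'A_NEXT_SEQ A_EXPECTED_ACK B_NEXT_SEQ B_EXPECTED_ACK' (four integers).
After event 0: A_seq=49 A_ack=2000 B_seq=2000 B_ack=49
After event 1: A_seq=144 A_ack=2000 B_seq=2000 B_ack=49
After event 2: A_seq=294 A_ack=2000 B_seq=2000 B_ack=49
After event 3: A_seq=294 A_ack=2106 B_seq=2106 B_ack=49
After event 4: A_seq=294 A_ack=2106 B_seq=2106 B_ack=294

294 2106 2106 294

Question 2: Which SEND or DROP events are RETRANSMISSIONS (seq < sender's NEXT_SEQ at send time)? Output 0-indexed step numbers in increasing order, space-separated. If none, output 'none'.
Answer: 4

Derivation:
Step 0: SEND seq=0 -> fresh
Step 1: DROP seq=49 -> fresh
Step 2: SEND seq=144 -> fresh
Step 3: SEND seq=2000 -> fresh
Step 4: SEND seq=49 -> retransmit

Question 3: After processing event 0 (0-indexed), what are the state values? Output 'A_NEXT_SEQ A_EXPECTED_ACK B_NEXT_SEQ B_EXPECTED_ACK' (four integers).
After event 0: A_seq=49 A_ack=2000 B_seq=2000 B_ack=49

49 2000 2000 49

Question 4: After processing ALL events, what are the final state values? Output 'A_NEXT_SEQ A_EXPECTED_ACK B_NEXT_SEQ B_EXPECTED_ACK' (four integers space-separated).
Answer: 294 2106 2106 294

Derivation:
After event 0: A_seq=49 A_ack=2000 B_seq=2000 B_ack=49
After event 1: A_seq=144 A_ack=2000 B_seq=2000 B_ack=49
After event 2: A_seq=294 A_ack=2000 B_seq=2000 B_ack=49
After event 3: A_seq=294 A_ack=2106 B_seq=2106 B_ack=49
After event 4: A_seq=294 A_ack=2106 B_seq=2106 B_ack=294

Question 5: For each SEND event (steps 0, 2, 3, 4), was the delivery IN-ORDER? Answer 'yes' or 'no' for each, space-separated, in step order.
Answer: yes no yes yes

Derivation:
Step 0: SEND seq=0 -> in-order
Step 2: SEND seq=144 -> out-of-order
Step 3: SEND seq=2000 -> in-order
Step 4: SEND seq=49 -> in-order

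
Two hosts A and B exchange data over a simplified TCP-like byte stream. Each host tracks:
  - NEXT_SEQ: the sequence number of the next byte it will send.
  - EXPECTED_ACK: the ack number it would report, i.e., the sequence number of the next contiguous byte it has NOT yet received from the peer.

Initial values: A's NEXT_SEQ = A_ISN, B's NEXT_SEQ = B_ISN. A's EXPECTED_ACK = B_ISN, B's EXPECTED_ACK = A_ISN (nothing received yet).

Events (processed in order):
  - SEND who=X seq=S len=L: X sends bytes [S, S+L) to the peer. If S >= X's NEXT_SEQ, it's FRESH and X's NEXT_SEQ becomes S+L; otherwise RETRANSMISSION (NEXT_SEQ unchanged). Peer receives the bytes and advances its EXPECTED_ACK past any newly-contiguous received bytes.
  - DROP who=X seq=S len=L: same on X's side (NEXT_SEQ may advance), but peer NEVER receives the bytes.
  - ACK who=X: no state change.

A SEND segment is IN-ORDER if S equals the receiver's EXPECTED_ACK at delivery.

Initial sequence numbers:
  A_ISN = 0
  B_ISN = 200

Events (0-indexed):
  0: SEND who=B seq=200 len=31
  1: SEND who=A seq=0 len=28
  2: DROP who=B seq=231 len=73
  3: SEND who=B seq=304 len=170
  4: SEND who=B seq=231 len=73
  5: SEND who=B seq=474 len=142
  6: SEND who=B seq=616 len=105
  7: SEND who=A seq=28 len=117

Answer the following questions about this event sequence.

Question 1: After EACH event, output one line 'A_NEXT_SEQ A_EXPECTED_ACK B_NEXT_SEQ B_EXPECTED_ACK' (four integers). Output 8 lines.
0 231 231 0
28 231 231 28
28 231 304 28
28 231 474 28
28 474 474 28
28 616 616 28
28 721 721 28
145 721 721 145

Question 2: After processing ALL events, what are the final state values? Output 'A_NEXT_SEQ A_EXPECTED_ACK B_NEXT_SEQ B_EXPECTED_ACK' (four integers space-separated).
After event 0: A_seq=0 A_ack=231 B_seq=231 B_ack=0
After event 1: A_seq=28 A_ack=231 B_seq=231 B_ack=28
After event 2: A_seq=28 A_ack=231 B_seq=304 B_ack=28
After event 3: A_seq=28 A_ack=231 B_seq=474 B_ack=28
After event 4: A_seq=28 A_ack=474 B_seq=474 B_ack=28
After event 5: A_seq=28 A_ack=616 B_seq=616 B_ack=28
After event 6: A_seq=28 A_ack=721 B_seq=721 B_ack=28
After event 7: A_seq=145 A_ack=721 B_seq=721 B_ack=145

Answer: 145 721 721 145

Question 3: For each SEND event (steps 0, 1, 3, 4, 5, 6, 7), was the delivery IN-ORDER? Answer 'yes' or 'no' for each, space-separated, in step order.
Step 0: SEND seq=200 -> in-order
Step 1: SEND seq=0 -> in-order
Step 3: SEND seq=304 -> out-of-order
Step 4: SEND seq=231 -> in-order
Step 5: SEND seq=474 -> in-order
Step 6: SEND seq=616 -> in-order
Step 7: SEND seq=28 -> in-order

Answer: yes yes no yes yes yes yes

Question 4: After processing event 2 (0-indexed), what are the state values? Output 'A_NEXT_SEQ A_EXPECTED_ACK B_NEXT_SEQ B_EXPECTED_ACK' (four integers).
After event 0: A_seq=0 A_ack=231 B_seq=231 B_ack=0
After event 1: A_seq=28 A_ack=231 B_seq=231 B_ack=28
After event 2: A_seq=28 A_ack=231 B_seq=304 B_ack=28

28 231 304 28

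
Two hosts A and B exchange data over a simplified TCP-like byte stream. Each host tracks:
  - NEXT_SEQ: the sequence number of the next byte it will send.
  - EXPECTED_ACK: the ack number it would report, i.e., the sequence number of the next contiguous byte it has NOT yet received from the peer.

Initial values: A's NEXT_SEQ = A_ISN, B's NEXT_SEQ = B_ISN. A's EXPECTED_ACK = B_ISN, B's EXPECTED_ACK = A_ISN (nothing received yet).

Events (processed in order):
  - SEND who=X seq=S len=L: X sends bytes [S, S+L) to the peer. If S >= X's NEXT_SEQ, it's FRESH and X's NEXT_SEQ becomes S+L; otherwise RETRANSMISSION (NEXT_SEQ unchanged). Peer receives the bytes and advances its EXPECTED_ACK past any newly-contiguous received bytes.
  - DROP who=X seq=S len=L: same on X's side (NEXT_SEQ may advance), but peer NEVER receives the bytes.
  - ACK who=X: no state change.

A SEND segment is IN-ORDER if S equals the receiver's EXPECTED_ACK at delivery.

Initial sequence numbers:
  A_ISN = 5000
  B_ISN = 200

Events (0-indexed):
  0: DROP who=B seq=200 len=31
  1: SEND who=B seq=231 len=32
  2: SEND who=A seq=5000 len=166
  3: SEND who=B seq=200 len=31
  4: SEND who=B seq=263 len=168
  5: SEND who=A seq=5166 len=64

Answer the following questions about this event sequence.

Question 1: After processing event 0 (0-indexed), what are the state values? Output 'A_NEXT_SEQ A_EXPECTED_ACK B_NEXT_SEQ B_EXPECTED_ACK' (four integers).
After event 0: A_seq=5000 A_ack=200 B_seq=231 B_ack=5000

5000 200 231 5000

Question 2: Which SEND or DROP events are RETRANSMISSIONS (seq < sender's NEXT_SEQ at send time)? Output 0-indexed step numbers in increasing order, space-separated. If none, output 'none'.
Step 0: DROP seq=200 -> fresh
Step 1: SEND seq=231 -> fresh
Step 2: SEND seq=5000 -> fresh
Step 3: SEND seq=200 -> retransmit
Step 4: SEND seq=263 -> fresh
Step 5: SEND seq=5166 -> fresh

Answer: 3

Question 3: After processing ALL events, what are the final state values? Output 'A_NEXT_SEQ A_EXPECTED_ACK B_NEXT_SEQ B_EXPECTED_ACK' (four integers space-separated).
After event 0: A_seq=5000 A_ack=200 B_seq=231 B_ack=5000
After event 1: A_seq=5000 A_ack=200 B_seq=263 B_ack=5000
After event 2: A_seq=5166 A_ack=200 B_seq=263 B_ack=5166
After event 3: A_seq=5166 A_ack=263 B_seq=263 B_ack=5166
After event 4: A_seq=5166 A_ack=431 B_seq=431 B_ack=5166
After event 5: A_seq=5230 A_ack=431 B_seq=431 B_ack=5230

Answer: 5230 431 431 5230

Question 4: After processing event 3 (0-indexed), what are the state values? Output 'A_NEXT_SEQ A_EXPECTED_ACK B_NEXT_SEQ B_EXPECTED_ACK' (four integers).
After event 0: A_seq=5000 A_ack=200 B_seq=231 B_ack=5000
After event 1: A_seq=5000 A_ack=200 B_seq=263 B_ack=5000
After event 2: A_seq=5166 A_ack=200 B_seq=263 B_ack=5166
After event 3: A_seq=5166 A_ack=263 B_seq=263 B_ack=5166

5166 263 263 5166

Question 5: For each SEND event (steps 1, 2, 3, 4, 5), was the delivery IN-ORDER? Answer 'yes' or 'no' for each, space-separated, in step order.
Answer: no yes yes yes yes

Derivation:
Step 1: SEND seq=231 -> out-of-order
Step 2: SEND seq=5000 -> in-order
Step 3: SEND seq=200 -> in-order
Step 4: SEND seq=263 -> in-order
Step 5: SEND seq=5166 -> in-order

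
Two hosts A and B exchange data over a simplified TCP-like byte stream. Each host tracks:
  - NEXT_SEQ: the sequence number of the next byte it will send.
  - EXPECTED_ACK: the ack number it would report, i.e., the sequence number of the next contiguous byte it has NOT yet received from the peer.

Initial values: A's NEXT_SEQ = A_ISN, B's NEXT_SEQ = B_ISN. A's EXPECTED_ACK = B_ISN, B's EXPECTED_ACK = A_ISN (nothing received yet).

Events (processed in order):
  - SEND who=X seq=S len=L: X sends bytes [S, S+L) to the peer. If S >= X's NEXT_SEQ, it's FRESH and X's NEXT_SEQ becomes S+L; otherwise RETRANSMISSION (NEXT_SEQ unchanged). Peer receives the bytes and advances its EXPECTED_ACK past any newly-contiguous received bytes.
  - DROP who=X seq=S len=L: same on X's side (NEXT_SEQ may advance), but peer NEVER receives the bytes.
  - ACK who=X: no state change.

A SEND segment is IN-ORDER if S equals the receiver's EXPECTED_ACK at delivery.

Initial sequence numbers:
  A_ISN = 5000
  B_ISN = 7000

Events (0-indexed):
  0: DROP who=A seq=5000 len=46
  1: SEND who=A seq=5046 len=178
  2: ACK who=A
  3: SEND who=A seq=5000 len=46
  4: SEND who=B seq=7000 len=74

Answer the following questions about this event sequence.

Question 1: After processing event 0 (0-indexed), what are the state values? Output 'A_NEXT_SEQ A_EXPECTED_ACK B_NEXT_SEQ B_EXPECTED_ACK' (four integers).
After event 0: A_seq=5046 A_ack=7000 B_seq=7000 B_ack=5000

5046 7000 7000 5000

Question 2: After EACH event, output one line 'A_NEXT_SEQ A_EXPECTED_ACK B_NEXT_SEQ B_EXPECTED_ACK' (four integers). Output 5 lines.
5046 7000 7000 5000
5224 7000 7000 5000
5224 7000 7000 5000
5224 7000 7000 5224
5224 7074 7074 5224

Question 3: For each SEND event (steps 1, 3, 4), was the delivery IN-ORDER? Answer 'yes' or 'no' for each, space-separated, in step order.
Answer: no yes yes

Derivation:
Step 1: SEND seq=5046 -> out-of-order
Step 3: SEND seq=5000 -> in-order
Step 4: SEND seq=7000 -> in-order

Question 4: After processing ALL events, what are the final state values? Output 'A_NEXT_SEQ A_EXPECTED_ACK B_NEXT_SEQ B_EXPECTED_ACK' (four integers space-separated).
After event 0: A_seq=5046 A_ack=7000 B_seq=7000 B_ack=5000
After event 1: A_seq=5224 A_ack=7000 B_seq=7000 B_ack=5000
After event 2: A_seq=5224 A_ack=7000 B_seq=7000 B_ack=5000
After event 3: A_seq=5224 A_ack=7000 B_seq=7000 B_ack=5224
After event 4: A_seq=5224 A_ack=7074 B_seq=7074 B_ack=5224

Answer: 5224 7074 7074 5224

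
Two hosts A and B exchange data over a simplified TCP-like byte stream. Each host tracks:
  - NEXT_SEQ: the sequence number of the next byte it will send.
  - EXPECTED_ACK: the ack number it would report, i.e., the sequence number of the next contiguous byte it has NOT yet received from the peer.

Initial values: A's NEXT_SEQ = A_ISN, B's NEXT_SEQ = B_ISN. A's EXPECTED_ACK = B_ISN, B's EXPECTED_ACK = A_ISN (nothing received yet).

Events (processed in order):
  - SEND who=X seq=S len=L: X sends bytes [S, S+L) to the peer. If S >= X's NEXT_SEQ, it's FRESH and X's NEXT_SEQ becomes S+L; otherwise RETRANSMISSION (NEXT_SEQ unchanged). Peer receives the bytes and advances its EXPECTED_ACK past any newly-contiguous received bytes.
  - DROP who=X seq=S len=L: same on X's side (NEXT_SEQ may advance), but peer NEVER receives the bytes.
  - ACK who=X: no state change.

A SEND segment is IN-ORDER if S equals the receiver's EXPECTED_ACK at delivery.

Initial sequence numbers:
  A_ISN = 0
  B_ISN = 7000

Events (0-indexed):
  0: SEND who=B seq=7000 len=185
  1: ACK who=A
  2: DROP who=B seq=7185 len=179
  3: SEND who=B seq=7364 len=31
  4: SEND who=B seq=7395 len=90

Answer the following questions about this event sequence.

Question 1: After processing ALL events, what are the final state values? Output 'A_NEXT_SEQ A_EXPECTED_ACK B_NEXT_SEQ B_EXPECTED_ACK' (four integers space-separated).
Answer: 0 7185 7485 0

Derivation:
After event 0: A_seq=0 A_ack=7185 B_seq=7185 B_ack=0
After event 1: A_seq=0 A_ack=7185 B_seq=7185 B_ack=0
After event 2: A_seq=0 A_ack=7185 B_seq=7364 B_ack=0
After event 3: A_seq=0 A_ack=7185 B_seq=7395 B_ack=0
After event 4: A_seq=0 A_ack=7185 B_seq=7485 B_ack=0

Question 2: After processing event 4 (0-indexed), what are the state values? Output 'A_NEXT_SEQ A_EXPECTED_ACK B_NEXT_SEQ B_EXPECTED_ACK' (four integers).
After event 0: A_seq=0 A_ack=7185 B_seq=7185 B_ack=0
After event 1: A_seq=0 A_ack=7185 B_seq=7185 B_ack=0
After event 2: A_seq=0 A_ack=7185 B_seq=7364 B_ack=0
After event 3: A_seq=0 A_ack=7185 B_seq=7395 B_ack=0
After event 4: A_seq=0 A_ack=7185 B_seq=7485 B_ack=0

0 7185 7485 0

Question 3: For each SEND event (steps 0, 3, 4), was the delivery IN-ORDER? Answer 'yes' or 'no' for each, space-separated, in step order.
Step 0: SEND seq=7000 -> in-order
Step 3: SEND seq=7364 -> out-of-order
Step 4: SEND seq=7395 -> out-of-order

Answer: yes no no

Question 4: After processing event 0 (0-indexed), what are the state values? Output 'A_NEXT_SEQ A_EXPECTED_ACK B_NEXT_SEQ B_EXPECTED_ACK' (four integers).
After event 0: A_seq=0 A_ack=7185 B_seq=7185 B_ack=0

0 7185 7185 0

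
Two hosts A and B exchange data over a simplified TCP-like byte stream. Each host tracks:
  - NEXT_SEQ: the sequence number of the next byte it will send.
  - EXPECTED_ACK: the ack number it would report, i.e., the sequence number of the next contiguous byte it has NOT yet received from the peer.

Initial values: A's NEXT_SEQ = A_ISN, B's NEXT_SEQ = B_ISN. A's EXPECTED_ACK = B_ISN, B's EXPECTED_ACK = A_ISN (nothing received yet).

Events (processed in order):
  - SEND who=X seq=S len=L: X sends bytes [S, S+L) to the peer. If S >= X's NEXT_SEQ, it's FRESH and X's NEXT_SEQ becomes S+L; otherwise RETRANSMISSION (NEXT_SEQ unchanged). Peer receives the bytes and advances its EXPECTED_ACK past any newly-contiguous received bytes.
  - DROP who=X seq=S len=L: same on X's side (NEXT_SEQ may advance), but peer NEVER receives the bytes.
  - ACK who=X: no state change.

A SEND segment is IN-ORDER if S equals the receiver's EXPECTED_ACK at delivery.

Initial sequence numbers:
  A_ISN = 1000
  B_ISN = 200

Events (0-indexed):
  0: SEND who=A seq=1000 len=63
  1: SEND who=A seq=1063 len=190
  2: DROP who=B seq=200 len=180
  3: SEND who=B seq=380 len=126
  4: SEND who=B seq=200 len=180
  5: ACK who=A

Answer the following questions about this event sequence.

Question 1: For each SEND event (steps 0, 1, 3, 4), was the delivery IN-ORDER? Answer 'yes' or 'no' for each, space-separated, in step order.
Step 0: SEND seq=1000 -> in-order
Step 1: SEND seq=1063 -> in-order
Step 3: SEND seq=380 -> out-of-order
Step 4: SEND seq=200 -> in-order

Answer: yes yes no yes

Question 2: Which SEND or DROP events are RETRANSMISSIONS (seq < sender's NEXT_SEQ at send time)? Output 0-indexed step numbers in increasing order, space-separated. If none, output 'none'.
Step 0: SEND seq=1000 -> fresh
Step 1: SEND seq=1063 -> fresh
Step 2: DROP seq=200 -> fresh
Step 3: SEND seq=380 -> fresh
Step 4: SEND seq=200 -> retransmit

Answer: 4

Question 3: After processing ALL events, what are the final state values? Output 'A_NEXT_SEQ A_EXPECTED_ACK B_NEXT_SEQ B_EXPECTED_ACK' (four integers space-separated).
After event 0: A_seq=1063 A_ack=200 B_seq=200 B_ack=1063
After event 1: A_seq=1253 A_ack=200 B_seq=200 B_ack=1253
After event 2: A_seq=1253 A_ack=200 B_seq=380 B_ack=1253
After event 3: A_seq=1253 A_ack=200 B_seq=506 B_ack=1253
After event 4: A_seq=1253 A_ack=506 B_seq=506 B_ack=1253
After event 5: A_seq=1253 A_ack=506 B_seq=506 B_ack=1253

Answer: 1253 506 506 1253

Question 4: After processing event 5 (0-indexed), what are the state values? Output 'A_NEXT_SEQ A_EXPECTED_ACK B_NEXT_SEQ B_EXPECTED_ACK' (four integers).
After event 0: A_seq=1063 A_ack=200 B_seq=200 B_ack=1063
After event 1: A_seq=1253 A_ack=200 B_seq=200 B_ack=1253
After event 2: A_seq=1253 A_ack=200 B_seq=380 B_ack=1253
After event 3: A_seq=1253 A_ack=200 B_seq=506 B_ack=1253
After event 4: A_seq=1253 A_ack=506 B_seq=506 B_ack=1253
After event 5: A_seq=1253 A_ack=506 B_seq=506 B_ack=1253

1253 506 506 1253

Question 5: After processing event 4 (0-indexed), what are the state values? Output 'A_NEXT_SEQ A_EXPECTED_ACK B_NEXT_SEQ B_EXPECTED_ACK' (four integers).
After event 0: A_seq=1063 A_ack=200 B_seq=200 B_ack=1063
After event 1: A_seq=1253 A_ack=200 B_seq=200 B_ack=1253
After event 2: A_seq=1253 A_ack=200 B_seq=380 B_ack=1253
After event 3: A_seq=1253 A_ack=200 B_seq=506 B_ack=1253
After event 4: A_seq=1253 A_ack=506 B_seq=506 B_ack=1253

1253 506 506 1253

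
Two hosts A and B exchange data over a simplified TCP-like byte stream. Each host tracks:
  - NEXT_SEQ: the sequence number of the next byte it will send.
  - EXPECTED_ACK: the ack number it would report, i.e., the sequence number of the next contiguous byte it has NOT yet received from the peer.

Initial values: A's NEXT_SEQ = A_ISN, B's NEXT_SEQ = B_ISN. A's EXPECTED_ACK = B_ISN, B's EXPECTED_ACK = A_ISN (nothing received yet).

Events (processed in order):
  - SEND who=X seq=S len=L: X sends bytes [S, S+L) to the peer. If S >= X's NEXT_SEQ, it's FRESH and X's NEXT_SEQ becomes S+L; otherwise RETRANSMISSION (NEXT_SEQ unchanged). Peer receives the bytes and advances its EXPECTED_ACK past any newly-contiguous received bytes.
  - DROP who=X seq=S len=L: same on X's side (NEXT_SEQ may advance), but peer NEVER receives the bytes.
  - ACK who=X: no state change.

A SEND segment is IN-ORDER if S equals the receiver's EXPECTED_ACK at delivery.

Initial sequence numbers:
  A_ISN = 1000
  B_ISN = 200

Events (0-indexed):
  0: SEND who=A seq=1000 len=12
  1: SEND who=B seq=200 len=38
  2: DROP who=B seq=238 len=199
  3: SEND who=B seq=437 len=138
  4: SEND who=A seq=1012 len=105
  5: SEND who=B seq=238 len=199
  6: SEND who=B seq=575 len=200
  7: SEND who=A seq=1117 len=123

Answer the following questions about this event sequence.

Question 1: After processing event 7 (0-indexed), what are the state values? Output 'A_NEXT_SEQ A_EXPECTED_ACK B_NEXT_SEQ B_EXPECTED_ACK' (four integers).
After event 0: A_seq=1012 A_ack=200 B_seq=200 B_ack=1012
After event 1: A_seq=1012 A_ack=238 B_seq=238 B_ack=1012
After event 2: A_seq=1012 A_ack=238 B_seq=437 B_ack=1012
After event 3: A_seq=1012 A_ack=238 B_seq=575 B_ack=1012
After event 4: A_seq=1117 A_ack=238 B_seq=575 B_ack=1117
After event 5: A_seq=1117 A_ack=575 B_seq=575 B_ack=1117
After event 6: A_seq=1117 A_ack=775 B_seq=775 B_ack=1117
After event 7: A_seq=1240 A_ack=775 B_seq=775 B_ack=1240

1240 775 775 1240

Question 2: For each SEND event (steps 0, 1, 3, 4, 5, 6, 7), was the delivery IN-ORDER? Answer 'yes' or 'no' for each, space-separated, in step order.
Answer: yes yes no yes yes yes yes

Derivation:
Step 0: SEND seq=1000 -> in-order
Step 1: SEND seq=200 -> in-order
Step 3: SEND seq=437 -> out-of-order
Step 4: SEND seq=1012 -> in-order
Step 5: SEND seq=238 -> in-order
Step 6: SEND seq=575 -> in-order
Step 7: SEND seq=1117 -> in-order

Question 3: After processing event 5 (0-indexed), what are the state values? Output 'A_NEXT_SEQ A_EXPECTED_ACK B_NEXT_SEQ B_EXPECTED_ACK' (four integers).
After event 0: A_seq=1012 A_ack=200 B_seq=200 B_ack=1012
After event 1: A_seq=1012 A_ack=238 B_seq=238 B_ack=1012
After event 2: A_seq=1012 A_ack=238 B_seq=437 B_ack=1012
After event 3: A_seq=1012 A_ack=238 B_seq=575 B_ack=1012
After event 4: A_seq=1117 A_ack=238 B_seq=575 B_ack=1117
After event 5: A_seq=1117 A_ack=575 B_seq=575 B_ack=1117

1117 575 575 1117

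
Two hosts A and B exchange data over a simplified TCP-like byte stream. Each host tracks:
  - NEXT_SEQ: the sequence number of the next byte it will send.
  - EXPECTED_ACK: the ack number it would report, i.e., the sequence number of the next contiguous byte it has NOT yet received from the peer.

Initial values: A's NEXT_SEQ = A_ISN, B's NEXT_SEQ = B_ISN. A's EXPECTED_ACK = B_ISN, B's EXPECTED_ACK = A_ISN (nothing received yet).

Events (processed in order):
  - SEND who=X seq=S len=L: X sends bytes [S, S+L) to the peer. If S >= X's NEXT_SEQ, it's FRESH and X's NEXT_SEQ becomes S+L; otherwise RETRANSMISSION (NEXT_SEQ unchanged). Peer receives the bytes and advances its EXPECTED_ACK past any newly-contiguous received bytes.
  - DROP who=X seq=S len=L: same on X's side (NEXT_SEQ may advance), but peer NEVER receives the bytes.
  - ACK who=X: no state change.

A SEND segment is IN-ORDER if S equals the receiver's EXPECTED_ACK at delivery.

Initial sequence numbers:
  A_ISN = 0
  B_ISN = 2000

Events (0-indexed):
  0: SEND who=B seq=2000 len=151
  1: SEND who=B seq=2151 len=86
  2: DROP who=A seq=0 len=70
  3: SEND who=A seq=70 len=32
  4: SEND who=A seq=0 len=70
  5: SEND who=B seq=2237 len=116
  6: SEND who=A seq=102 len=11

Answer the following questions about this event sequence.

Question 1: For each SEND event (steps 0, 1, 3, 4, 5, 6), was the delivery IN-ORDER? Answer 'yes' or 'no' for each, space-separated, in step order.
Answer: yes yes no yes yes yes

Derivation:
Step 0: SEND seq=2000 -> in-order
Step 1: SEND seq=2151 -> in-order
Step 3: SEND seq=70 -> out-of-order
Step 4: SEND seq=0 -> in-order
Step 5: SEND seq=2237 -> in-order
Step 6: SEND seq=102 -> in-order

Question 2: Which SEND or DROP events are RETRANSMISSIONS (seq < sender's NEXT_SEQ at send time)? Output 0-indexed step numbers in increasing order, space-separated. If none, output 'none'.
Answer: 4

Derivation:
Step 0: SEND seq=2000 -> fresh
Step 1: SEND seq=2151 -> fresh
Step 2: DROP seq=0 -> fresh
Step 3: SEND seq=70 -> fresh
Step 4: SEND seq=0 -> retransmit
Step 5: SEND seq=2237 -> fresh
Step 6: SEND seq=102 -> fresh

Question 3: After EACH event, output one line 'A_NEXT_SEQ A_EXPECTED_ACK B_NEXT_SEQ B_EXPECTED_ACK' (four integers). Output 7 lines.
0 2151 2151 0
0 2237 2237 0
70 2237 2237 0
102 2237 2237 0
102 2237 2237 102
102 2353 2353 102
113 2353 2353 113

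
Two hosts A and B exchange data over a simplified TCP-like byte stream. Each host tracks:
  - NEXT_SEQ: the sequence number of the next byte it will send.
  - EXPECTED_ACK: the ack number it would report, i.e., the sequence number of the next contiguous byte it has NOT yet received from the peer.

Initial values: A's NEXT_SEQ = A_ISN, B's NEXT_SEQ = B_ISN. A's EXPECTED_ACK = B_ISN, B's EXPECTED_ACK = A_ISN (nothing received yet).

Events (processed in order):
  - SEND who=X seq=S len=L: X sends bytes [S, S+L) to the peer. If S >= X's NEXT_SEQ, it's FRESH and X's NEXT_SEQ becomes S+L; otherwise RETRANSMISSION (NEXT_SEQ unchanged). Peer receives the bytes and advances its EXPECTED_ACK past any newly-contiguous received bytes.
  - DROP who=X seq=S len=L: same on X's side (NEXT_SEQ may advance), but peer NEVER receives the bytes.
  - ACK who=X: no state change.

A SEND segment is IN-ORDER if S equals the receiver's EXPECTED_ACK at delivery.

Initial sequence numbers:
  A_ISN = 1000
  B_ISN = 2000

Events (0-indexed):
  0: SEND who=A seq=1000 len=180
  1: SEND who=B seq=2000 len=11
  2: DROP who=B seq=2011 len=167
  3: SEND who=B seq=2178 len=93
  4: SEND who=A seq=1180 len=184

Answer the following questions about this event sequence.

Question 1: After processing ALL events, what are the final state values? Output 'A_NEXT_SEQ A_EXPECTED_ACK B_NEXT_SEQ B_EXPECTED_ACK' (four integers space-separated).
Answer: 1364 2011 2271 1364

Derivation:
After event 0: A_seq=1180 A_ack=2000 B_seq=2000 B_ack=1180
After event 1: A_seq=1180 A_ack=2011 B_seq=2011 B_ack=1180
After event 2: A_seq=1180 A_ack=2011 B_seq=2178 B_ack=1180
After event 3: A_seq=1180 A_ack=2011 B_seq=2271 B_ack=1180
After event 4: A_seq=1364 A_ack=2011 B_seq=2271 B_ack=1364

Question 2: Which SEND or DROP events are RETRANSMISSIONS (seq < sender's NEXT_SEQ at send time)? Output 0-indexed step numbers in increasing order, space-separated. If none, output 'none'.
Step 0: SEND seq=1000 -> fresh
Step 1: SEND seq=2000 -> fresh
Step 2: DROP seq=2011 -> fresh
Step 3: SEND seq=2178 -> fresh
Step 4: SEND seq=1180 -> fresh

Answer: none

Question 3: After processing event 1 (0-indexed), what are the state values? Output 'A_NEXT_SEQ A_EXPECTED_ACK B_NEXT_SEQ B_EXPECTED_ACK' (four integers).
After event 0: A_seq=1180 A_ack=2000 B_seq=2000 B_ack=1180
After event 1: A_seq=1180 A_ack=2011 B_seq=2011 B_ack=1180

1180 2011 2011 1180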